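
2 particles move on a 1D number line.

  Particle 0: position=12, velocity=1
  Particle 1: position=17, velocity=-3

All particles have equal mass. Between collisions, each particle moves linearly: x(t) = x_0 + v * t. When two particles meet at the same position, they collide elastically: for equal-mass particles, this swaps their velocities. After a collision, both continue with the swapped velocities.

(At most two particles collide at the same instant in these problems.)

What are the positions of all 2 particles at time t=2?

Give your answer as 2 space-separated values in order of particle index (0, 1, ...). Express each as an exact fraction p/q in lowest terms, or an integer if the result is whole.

Answer: 11 14

Derivation:
Collision at t=5/4: particles 0 and 1 swap velocities; positions: p0=53/4 p1=53/4; velocities now: v0=-3 v1=1
Advance to t=2 (no further collisions before then); velocities: v0=-3 v1=1; positions = 11 14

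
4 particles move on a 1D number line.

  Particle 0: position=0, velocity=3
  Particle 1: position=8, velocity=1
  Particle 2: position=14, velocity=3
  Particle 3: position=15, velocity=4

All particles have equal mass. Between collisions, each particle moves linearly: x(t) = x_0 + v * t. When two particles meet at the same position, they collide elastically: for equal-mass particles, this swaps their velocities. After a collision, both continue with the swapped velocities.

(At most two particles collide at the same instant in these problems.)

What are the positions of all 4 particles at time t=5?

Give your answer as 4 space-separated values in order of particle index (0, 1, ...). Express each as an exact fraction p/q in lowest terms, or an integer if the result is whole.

Answer: 13 15 29 35

Derivation:
Collision at t=4: particles 0 and 1 swap velocities; positions: p0=12 p1=12 p2=26 p3=31; velocities now: v0=1 v1=3 v2=3 v3=4
Advance to t=5 (no further collisions before then); velocities: v0=1 v1=3 v2=3 v3=4; positions = 13 15 29 35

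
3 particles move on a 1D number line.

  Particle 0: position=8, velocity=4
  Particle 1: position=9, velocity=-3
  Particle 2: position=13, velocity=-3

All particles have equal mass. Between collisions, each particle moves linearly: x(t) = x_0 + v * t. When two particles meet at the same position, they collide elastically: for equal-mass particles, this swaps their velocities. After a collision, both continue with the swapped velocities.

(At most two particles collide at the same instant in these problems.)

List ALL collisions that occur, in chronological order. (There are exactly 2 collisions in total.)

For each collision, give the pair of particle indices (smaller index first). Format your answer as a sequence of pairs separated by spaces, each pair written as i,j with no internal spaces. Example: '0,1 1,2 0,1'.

Collision at t=1/7: particles 0 and 1 swap velocities; positions: p0=60/7 p1=60/7 p2=88/7; velocities now: v0=-3 v1=4 v2=-3
Collision at t=5/7: particles 1 and 2 swap velocities; positions: p0=48/7 p1=76/7 p2=76/7; velocities now: v0=-3 v1=-3 v2=4

Answer: 0,1 1,2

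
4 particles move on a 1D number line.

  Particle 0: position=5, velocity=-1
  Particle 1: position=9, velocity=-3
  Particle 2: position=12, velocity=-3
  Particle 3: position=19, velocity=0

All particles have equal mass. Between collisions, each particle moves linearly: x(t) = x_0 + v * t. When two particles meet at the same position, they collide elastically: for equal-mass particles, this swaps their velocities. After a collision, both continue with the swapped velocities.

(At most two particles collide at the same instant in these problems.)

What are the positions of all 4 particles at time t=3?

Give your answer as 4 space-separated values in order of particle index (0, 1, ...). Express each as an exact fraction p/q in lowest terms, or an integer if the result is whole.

Collision at t=2: particles 0 and 1 swap velocities; positions: p0=3 p1=3 p2=6 p3=19; velocities now: v0=-3 v1=-1 v2=-3 v3=0
Advance to t=3 (no further collisions before then); velocities: v0=-3 v1=-1 v2=-3 v3=0; positions = 0 2 3 19

Answer: 0 2 3 19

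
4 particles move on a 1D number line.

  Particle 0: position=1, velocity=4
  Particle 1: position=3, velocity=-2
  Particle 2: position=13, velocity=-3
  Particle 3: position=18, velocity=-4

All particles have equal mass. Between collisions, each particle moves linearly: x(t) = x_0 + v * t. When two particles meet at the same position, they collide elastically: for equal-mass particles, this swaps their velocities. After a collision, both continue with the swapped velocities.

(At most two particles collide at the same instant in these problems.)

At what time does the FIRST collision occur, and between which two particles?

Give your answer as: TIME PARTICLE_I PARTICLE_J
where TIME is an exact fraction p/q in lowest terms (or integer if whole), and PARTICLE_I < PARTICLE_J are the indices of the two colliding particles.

Answer: 1/3 0 1

Derivation:
Pair (0,1): pos 1,3 vel 4,-2 -> gap=2, closing at 6/unit, collide at t=1/3
Pair (1,2): pos 3,13 vel -2,-3 -> gap=10, closing at 1/unit, collide at t=10
Pair (2,3): pos 13,18 vel -3,-4 -> gap=5, closing at 1/unit, collide at t=5
Earliest collision: t=1/3 between 0 and 1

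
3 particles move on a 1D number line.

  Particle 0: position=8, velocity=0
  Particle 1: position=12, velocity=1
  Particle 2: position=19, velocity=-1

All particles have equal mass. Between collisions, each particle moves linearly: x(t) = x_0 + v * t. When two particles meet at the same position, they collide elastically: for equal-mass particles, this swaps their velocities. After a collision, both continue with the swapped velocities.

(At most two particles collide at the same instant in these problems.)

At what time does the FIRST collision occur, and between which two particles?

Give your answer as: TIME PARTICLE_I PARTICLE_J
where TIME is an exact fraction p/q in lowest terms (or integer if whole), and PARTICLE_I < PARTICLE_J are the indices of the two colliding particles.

Pair (0,1): pos 8,12 vel 0,1 -> not approaching (rel speed -1 <= 0)
Pair (1,2): pos 12,19 vel 1,-1 -> gap=7, closing at 2/unit, collide at t=7/2
Earliest collision: t=7/2 between 1 and 2

Answer: 7/2 1 2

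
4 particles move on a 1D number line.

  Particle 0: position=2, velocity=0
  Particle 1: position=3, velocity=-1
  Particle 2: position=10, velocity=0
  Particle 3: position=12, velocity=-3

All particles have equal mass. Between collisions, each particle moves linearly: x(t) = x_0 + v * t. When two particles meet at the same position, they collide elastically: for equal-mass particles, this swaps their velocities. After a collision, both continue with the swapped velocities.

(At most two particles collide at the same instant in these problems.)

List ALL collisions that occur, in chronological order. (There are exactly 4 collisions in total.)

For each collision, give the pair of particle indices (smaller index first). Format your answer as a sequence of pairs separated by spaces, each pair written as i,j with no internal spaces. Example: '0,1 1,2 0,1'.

Answer: 2,3 0,1 1,2 0,1

Derivation:
Collision at t=2/3: particles 2 and 3 swap velocities; positions: p0=2 p1=7/3 p2=10 p3=10; velocities now: v0=0 v1=-1 v2=-3 v3=0
Collision at t=1: particles 0 and 1 swap velocities; positions: p0=2 p1=2 p2=9 p3=10; velocities now: v0=-1 v1=0 v2=-3 v3=0
Collision at t=10/3: particles 1 and 2 swap velocities; positions: p0=-1/3 p1=2 p2=2 p3=10; velocities now: v0=-1 v1=-3 v2=0 v3=0
Collision at t=9/2: particles 0 and 1 swap velocities; positions: p0=-3/2 p1=-3/2 p2=2 p3=10; velocities now: v0=-3 v1=-1 v2=0 v3=0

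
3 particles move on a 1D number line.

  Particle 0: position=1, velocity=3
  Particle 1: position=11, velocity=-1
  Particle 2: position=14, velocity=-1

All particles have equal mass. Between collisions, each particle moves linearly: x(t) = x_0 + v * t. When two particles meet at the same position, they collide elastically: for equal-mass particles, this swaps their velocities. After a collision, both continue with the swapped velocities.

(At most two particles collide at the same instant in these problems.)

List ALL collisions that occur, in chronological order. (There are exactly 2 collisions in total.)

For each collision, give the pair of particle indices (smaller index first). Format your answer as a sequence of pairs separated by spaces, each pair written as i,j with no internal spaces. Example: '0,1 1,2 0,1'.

Collision at t=5/2: particles 0 and 1 swap velocities; positions: p0=17/2 p1=17/2 p2=23/2; velocities now: v0=-1 v1=3 v2=-1
Collision at t=13/4: particles 1 and 2 swap velocities; positions: p0=31/4 p1=43/4 p2=43/4; velocities now: v0=-1 v1=-1 v2=3

Answer: 0,1 1,2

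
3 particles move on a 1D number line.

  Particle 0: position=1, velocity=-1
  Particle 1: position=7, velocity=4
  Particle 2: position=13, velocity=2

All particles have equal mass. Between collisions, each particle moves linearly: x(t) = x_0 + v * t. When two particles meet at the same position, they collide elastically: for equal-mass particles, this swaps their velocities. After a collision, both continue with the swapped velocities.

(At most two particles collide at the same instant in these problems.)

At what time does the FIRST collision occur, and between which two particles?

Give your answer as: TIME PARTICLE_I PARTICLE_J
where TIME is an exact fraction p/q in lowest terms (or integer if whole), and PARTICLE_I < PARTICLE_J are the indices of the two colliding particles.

Pair (0,1): pos 1,7 vel -1,4 -> not approaching (rel speed -5 <= 0)
Pair (1,2): pos 7,13 vel 4,2 -> gap=6, closing at 2/unit, collide at t=3
Earliest collision: t=3 between 1 and 2

Answer: 3 1 2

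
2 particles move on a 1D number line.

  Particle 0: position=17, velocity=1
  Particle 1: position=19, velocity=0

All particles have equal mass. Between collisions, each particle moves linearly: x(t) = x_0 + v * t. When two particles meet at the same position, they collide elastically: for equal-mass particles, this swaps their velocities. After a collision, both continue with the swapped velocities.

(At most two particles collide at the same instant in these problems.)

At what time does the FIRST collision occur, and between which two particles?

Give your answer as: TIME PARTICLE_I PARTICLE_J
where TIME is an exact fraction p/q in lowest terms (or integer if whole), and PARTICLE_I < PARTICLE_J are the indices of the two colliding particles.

Answer: 2 0 1

Derivation:
Pair (0,1): pos 17,19 vel 1,0 -> gap=2, closing at 1/unit, collide at t=2
Earliest collision: t=2 between 0 and 1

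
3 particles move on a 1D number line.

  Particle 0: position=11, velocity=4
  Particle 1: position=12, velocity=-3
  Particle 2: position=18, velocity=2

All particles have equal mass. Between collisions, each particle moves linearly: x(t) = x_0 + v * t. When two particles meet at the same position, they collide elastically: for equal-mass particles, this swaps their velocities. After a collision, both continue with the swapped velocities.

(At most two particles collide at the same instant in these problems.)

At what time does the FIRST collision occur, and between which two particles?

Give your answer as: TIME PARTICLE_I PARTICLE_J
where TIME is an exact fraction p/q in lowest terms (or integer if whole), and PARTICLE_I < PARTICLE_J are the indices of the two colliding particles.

Answer: 1/7 0 1

Derivation:
Pair (0,1): pos 11,12 vel 4,-3 -> gap=1, closing at 7/unit, collide at t=1/7
Pair (1,2): pos 12,18 vel -3,2 -> not approaching (rel speed -5 <= 0)
Earliest collision: t=1/7 between 0 and 1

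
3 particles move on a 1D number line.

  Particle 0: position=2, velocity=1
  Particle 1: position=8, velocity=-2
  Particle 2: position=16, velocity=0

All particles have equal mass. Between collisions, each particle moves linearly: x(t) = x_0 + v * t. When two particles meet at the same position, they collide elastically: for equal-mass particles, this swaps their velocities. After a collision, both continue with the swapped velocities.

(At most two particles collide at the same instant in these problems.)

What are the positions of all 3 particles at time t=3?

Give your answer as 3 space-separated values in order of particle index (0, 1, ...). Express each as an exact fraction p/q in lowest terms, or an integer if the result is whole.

Answer: 2 5 16

Derivation:
Collision at t=2: particles 0 and 1 swap velocities; positions: p0=4 p1=4 p2=16; velocities now: v0=-2 v1=1 v2=0
Advance to t=3 (no further collisions before then); velocities: v0=-2 v1=1 v2=0; positions = 2 5 16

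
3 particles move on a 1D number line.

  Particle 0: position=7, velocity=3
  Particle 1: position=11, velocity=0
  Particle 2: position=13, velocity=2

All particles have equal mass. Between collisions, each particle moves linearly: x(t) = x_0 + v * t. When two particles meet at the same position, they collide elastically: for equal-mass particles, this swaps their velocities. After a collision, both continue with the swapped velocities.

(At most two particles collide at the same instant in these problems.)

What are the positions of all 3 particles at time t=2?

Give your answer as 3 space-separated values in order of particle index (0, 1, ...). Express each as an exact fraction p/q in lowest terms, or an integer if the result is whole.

Answer: 11 13 17

Derivation:
Collision at t=4/3: particles 0 and 1 swap velocities; positions: p0=11 p1=11 p2=47/3; velocities now: v0=0 v1=3 v2=2
Advance to t=2 (no further collisions before then); velocities: v0=0 v1=3 v2=2; positions = 11 13 17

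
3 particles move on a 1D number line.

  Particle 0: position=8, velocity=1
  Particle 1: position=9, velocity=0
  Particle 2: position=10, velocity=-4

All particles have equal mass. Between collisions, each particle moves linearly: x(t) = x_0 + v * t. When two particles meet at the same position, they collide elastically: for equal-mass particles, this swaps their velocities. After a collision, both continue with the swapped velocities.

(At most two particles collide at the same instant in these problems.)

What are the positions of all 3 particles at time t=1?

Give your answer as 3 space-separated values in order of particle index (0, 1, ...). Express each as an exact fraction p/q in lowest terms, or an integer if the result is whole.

Answer: 6 9 9

Derivation:
Collision at t=1/4: particles 1 and 2 swap velocities; positions: p0=33/4 p1=9 p2=9; velocities now: v0=1 v1=-4 v2=0
Collision at t=2/5: particles 0 and 1 swap velocities; positions: p0=42/5 p1=42/5 p2=9; velocities now: v0=-4 v1=1 v2=0
Collision at t=1: particles 1 and 2 swap velocities; positions: p0=6 p1=9 p2=9; velocities now: v0=-4 v1=0 v2=1
Advance to t=1 (no further collisions before then); velocities: v0=-4 v1=0 v2=1; positions = 6 9 9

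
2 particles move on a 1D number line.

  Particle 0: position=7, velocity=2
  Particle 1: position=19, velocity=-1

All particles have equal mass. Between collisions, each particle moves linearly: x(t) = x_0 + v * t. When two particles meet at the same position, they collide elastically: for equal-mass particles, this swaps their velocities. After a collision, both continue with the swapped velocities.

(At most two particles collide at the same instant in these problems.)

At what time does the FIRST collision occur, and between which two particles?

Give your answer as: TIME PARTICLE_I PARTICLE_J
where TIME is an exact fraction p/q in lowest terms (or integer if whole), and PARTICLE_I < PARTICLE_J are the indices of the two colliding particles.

Answer: 4 0 1

Derivation:
Pair (0,1): pos 7,19 vel 2,-1 -> gap=12, closing at 3/unit, collide at t=4
Earliest collision: t=4 between 0 and 1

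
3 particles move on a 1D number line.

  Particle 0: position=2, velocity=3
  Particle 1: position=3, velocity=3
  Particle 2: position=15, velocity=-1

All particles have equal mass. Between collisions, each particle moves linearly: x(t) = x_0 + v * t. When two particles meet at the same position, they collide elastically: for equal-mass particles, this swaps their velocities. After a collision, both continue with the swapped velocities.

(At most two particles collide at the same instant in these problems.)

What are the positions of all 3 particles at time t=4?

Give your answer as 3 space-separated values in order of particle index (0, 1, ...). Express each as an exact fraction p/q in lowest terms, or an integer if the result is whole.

Answer: 11 14 15

Derivation:
Collision at t=3: particles 1 and 2 swap velocities; positions: p0=11 p1=12 p2=12; velocities now: v0=3 v1=-1 v2=3
Collision at t=13/4: particles 0 and 1 swap velocities; positions: p0=47/4 p1=47/4 p2=51/4; velocities now: v0=-1 v1=3 v2=3
Advance to t=4 (no further collisions before then); velocities: v0=-1 v1=3 v2=3; positions = 11 14 15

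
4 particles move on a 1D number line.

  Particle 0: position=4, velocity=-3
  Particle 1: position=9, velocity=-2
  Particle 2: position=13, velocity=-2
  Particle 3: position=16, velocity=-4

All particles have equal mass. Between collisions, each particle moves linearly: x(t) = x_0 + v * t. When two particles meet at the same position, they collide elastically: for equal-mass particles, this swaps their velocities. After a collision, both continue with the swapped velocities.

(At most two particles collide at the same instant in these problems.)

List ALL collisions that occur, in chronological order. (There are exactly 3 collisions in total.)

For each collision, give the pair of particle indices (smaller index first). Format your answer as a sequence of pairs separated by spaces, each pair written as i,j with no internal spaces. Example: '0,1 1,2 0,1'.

Answer: 2,3 1,2 0,1

Derivation:
Collision at t=3/2: particles 2 and 3 swap velocities; positions: p0=-1/2 p1=6 p2=10 p3=10; velocities now: v0=-3 v1=-2 v2=-4 v3=-2
Collision at t=7/2: particles 1 and 2 swap velocities; positions: p0=-13/2 p1=2 p2=2 p3=6; velocities now: v0=-3 v1=-4 v2=-2 v3=-2
Collision at t=12: particles 0 and 1 swap velocities; positions: p0=-32 p1=-32 p2=-15 p3=-11; velocities now: v0=-4 v1=-3 v2=-2 v3=-2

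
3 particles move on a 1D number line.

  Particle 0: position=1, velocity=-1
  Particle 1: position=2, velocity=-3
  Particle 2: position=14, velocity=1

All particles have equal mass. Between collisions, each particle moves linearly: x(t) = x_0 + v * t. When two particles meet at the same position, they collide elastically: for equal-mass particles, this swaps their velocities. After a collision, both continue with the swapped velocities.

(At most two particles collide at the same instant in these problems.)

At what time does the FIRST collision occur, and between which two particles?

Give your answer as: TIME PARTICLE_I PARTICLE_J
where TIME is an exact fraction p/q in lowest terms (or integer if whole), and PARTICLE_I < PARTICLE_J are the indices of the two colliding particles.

Answer: 1/2 0 1

Derivation:
Pair (0,1): pos 1,2 vel -1,-3 -> gap=1, closing at 2/unit, collide at t=1/2
Pair (1,2): pos 2,14 vel -3,1 -> not approaching (rel speed -4 <= 0)
Earliest collision: t=1/2 between 0 and 1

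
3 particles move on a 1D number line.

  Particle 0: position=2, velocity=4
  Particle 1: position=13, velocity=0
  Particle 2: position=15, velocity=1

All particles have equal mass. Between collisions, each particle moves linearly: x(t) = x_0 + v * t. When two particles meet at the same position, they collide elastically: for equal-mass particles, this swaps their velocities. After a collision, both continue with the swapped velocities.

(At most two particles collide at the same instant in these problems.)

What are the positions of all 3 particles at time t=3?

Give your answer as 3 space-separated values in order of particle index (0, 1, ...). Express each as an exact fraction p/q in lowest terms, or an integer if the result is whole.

Answer: 13 14 18

Derivation:
Collision at t=11/4: particles 0 and 1 swap velocities; positions: p0=13 p1=13 p2=71/4; velocities now: v0=0 v1=4 v2=1
Advance to t=3 (no further collisions before then); velocities: v0=0 v1=4 v2=1; positions = 13 14 18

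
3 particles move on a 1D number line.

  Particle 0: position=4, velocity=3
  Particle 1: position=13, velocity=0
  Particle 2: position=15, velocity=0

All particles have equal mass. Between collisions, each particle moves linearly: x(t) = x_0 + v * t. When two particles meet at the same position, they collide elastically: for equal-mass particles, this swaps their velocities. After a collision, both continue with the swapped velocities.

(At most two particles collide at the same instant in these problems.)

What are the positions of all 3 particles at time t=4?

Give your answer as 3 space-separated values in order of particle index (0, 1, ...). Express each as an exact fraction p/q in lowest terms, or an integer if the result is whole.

Answer: 13 15 16

Derivation:
Collision at t=3: particles 0 and 1 swap velocities; positions: p0=13 p1=13 p2=15; velocities now: v0=0 v1=3 v2=0
Collision at t=11/3: particles 1 and 2 swap velocities; positions: p0=13 p1=15 p2=15; velocities now: v0=0 v1=0 v2=3
Advance to t=4 (no further collisions before then); velocities: v0=0 v1=0 v2=3; positions = 13 15 16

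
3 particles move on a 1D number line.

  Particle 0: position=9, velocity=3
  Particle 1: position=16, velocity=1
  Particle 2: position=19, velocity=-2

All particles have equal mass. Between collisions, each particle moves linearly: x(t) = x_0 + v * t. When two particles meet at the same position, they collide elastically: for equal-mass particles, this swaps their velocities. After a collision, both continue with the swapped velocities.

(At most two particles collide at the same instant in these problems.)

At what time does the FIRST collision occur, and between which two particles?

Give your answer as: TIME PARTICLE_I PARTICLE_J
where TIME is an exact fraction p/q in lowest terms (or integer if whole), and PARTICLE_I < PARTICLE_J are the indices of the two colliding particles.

Answer: 1 1 2

Derivation:
Pair (0,1): pos 9,16 vel 3,1 -> gap=7, closing at 2/unit, collide at t=7/2
Pair (1,2): pos 16,19 vel 1,-2 -> gap=3, closing at 3/unit, collide at t=1
Earliest collision: t=1 between 1 and 2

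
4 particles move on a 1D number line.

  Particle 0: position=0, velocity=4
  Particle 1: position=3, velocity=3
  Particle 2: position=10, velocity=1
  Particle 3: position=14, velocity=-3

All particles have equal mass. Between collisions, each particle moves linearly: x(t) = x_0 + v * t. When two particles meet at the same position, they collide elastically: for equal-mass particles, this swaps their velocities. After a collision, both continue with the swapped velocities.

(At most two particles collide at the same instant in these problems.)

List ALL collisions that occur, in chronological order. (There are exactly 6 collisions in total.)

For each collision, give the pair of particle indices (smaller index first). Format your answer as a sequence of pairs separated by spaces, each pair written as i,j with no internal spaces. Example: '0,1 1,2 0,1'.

Answer: 2,3 1,2 0,1 1,2 2,3 1,2

Derivation:
Collision at t=1: particles 2 and 3 swap velocities; positions: p0=4 p1=6 p2=11 p3=11; velocities now: v0=4 v1=3 v2=-3 v3=1
Collision at t=11/6: particles 1 and 2 swap velocities; positions: p0=22/3 p1=17/2 p2=17/2 p3=71/6; velocities now: v0=4 v1=-3 v2=3 v3=1
Collision at t=2: particles 0 and 1 swap velocities; positions: p0=8 p1=8 p2=9 p3=12; velocities now: v0=-3 v1=4 v2=3 v3=1
Collision at t=3: particles 1 and 2 swap velocities; positions: p0=5 p1=12 p2=12 p3=13; velocities now: v0=-3 v1=3 v2=4 v3=1
Collision at t=10/3: particles 2 and 3 swap velocities; positions: p0=4 p1=13 p2=40/3 p3=40/3; velocities now: v0=-3 v1=3 v2=1 v3=4
Collision at t=7/2: particles 1 and 2 swap velocities; positions: p0=7/2 p1=27/2 p2=27/2 p3=14; velocities now: v0=-3 v1=1 v2=3 v3=4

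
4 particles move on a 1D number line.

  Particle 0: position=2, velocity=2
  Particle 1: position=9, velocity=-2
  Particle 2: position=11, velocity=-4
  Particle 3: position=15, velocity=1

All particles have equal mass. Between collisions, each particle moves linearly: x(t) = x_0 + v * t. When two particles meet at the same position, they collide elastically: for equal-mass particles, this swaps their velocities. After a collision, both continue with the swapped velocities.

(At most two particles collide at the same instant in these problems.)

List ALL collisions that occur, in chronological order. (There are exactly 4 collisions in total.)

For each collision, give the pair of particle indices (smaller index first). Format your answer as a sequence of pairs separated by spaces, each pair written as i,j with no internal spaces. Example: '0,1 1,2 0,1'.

Answer: 1,2 0,1 1,2 2,3

Derivation:
Collision at t=1: particles 1 and 2 swap velocities; positions: p0=4 p1=7 p2=7 p3=16; velocities now: v0=2 v1=-4 v2=-2 v3=1
Collision at t=3/2: particles 0 and 1 swap velocities; positions: p0=5 p1=5 p2=6 p3=33/2; velocities now: v0=-4 v1=2 v2=-2 v3=1
Collision at t=7/4: particles 1 and 2 swap velocities; positions: p0=4 p1=11/2 p2=11/2 p3=67/4; velocities now: v0=-4 v1=-2 v2=2 v3=1
Collision at t=13: particles 2 and 3 swap velocities; positions: p0=-41 p1=-17 p2=28 p3=28; velocities now: v0=-4 v1=-2 v2=1 v3=2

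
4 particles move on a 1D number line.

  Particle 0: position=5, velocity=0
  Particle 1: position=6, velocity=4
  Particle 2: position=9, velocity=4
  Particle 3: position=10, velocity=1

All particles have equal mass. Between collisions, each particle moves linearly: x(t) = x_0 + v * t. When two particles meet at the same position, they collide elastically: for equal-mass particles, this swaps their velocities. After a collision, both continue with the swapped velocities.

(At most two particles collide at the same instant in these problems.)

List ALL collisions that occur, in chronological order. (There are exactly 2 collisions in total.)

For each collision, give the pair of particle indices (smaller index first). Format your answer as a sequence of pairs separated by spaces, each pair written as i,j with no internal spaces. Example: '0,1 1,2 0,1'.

Answer: 2,3 1,2

Derivation:
Collision at t=1/3: particles 2 and 3 swap velocities; positions: p0=5 p1=22/3 p2=31/3 p3=31/3; velocities now: v0=0 v1=4 v2=1 v3=4
Collision at t=4/3: particles 1 and 2 swap velocities; positions: p0=5 p1=34/3 p2=34/3 p3=43/3; velocities now: v0=0 v1=1 v2=4 v3=4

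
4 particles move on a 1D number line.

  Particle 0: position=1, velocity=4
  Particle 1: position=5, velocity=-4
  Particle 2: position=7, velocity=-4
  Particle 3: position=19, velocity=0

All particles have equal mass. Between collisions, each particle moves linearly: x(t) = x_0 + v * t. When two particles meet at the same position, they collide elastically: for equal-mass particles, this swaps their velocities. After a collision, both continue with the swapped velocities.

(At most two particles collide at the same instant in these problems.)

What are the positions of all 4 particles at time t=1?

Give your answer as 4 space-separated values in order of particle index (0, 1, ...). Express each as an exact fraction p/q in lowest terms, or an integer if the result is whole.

Collision at t=1/2: particles 0 and 1 swap velocities; positions: p0=3 p1=3 p2=5 p3=19; velocities now: v0=-4 v1=4 v2=-4 v3=0
Collision at t=3/4: particles 1 and 2 swap velocities; positions: p0=2 p1=4 p2=4 p3=19; velocities now: v0=-4 v1=-4 v2=4 v3=0
Advance to t=1 (no further collisions before then); velocities: v0=-4 v1=-4 v2=4 v3=0; positions = 1 3 5 19

Answer: 1 3 5 19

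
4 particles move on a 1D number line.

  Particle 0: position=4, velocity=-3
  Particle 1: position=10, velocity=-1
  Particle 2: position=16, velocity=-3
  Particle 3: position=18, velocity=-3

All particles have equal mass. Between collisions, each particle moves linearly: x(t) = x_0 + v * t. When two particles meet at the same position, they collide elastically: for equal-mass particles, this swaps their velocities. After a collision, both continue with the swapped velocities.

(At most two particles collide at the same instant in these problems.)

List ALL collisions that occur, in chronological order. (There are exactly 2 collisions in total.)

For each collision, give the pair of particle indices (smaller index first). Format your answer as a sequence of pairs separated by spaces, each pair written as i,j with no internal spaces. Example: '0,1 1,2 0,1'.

Collision at t=3: particles 1 and 2 swap velocities; positions: p0=-5 p1=7 p2=7 p3=9; velocities now: v0=-3 v1=-3 v2=-1 v3=-3
Collision at t=4: particles 2 and 3 swap velocities; positions: p0=-8 p1=4 p2=6 p3=6; velocities now: v0=-3 v1=-3 v2=-3 v3=-1

Answer: 1,2 2,3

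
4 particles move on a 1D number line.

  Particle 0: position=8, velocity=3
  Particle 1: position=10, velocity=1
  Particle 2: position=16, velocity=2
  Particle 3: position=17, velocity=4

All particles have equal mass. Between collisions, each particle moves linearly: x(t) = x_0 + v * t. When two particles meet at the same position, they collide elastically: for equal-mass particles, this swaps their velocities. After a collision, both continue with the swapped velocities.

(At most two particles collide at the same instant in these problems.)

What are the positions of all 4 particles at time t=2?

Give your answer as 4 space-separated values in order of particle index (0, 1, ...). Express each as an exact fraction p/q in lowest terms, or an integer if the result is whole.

Answer: 12 14 20 25

Derivation:
Collision at t=1: particles 0 and 1 swap velocities; positions: p0=11 p1=11 p2=18 p3=21; velocities now: v0=1 v1=3 v2=2 v3=4
Advance to t=2 (no further collisions before then); velocities: v0=1 v1=3 v2=2 v3=4; positions = 12 14 20 25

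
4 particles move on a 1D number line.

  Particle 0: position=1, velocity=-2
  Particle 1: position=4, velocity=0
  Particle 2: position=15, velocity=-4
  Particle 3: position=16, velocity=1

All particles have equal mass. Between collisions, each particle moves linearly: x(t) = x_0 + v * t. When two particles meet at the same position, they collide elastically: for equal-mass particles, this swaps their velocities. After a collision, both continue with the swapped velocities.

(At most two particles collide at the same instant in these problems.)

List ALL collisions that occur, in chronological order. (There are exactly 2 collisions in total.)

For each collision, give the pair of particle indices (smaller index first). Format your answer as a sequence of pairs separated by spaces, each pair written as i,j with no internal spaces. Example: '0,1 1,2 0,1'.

Answer: 1,2 0,1

Derivation:
Collision at t=11/4: particles 1 and 2 swap velocities; positions: p0=-9/2 p1=4 p2=4 p3=75/4; velocities now: v0=-2 v1=-4 v2=0 v3=1
Collision at t=7: particles 0 and 1 swap velocities; positions: p0=-13 p1=-13 p2=4 p3=23; velocities now: v0=-4 v1=-2 v2=0 v3=1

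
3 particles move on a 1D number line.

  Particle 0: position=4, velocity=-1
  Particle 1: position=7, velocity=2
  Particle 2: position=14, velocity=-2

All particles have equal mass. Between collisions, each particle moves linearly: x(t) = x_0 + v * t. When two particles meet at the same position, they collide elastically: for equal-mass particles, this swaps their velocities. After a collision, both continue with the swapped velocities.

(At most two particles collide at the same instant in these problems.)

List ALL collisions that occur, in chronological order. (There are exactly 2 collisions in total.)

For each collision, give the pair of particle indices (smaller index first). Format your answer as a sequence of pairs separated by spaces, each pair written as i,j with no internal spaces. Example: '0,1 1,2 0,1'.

Answer: 1,2 0,1

Derivation:
Collision at t=7/4: particles 1 and 2 swap velocities; positions: p0=9/4 p1=21/2 p2=21/2; velocities now: v0=-1 v1=-2 v2=2
Collision at t=10: particles 0 and 1 swap velocities; positions: p0=-6 p1=-6 p2=27; velocities now: v0=-2 v1=-1 v2=2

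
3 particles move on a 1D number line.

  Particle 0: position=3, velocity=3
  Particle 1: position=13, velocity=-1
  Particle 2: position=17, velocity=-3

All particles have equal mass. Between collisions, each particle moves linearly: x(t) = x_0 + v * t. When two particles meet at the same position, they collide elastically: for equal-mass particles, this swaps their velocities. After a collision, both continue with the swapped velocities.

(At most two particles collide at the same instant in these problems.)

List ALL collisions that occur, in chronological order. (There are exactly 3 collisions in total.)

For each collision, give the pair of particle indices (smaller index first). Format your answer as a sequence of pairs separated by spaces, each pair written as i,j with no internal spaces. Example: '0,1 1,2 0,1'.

Answer: 1,2 0,1 1,2

Derivation:
Collision at t=2: particles 1 and 2 swap velocities; positions: p0=9 p1=11 p2=11; velocities now: v0=3 v1=-3 v2=-1
Collision at t=7/3: particles 0 and 1 swap velocities; positions: p0=10 p1=10 p2=32/3; velocities now: v0=-3 v1=3 v2=-1
Collision at t=5/2: particles 1 and 2 swap velocities; positions: p0=19/2 p1=21/2 p2=21/2; velocities now: v0=-3 v1=-1 v2=3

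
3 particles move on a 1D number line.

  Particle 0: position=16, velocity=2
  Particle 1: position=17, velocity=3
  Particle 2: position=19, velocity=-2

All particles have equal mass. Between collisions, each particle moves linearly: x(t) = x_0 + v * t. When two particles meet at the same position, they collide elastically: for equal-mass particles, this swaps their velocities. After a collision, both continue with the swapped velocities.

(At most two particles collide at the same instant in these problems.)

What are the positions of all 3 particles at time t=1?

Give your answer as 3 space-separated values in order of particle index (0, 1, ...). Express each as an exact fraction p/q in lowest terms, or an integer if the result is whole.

Answer: 17 18 20

Derivation:
Collision at t=2/5: particles 1 and 2 swap velocities; positions: p0=84/5 p1=91/5 p2=91/5; velocities now: v0=2 v1=-2 v2=3
Collision at t=3/4: particles 0 and 1 swap velocities; positions: p0=35/2 p1=35/2 p2=77/4; velocities now: v0=-2 v1=2 v2=3
Advance to t=1 (no further collisions before then); velocities: v0=-2 v1=2 v2=3; positions = 17 18 20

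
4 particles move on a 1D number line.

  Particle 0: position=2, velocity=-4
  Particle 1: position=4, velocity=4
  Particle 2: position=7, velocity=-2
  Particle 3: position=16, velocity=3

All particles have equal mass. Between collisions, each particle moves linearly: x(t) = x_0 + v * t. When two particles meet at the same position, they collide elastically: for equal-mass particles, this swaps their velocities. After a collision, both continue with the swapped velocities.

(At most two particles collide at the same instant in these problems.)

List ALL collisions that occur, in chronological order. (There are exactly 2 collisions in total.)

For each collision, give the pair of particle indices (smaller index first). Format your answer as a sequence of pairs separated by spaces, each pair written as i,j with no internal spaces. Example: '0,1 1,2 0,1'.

Collision at t=1/2: particles 1 and 2 swap velocities; positions: p0=0 p1=6 p2=6 p3=35/2; velocities now: v0=-4 v1=-2 v2=4 v3=3
Collision at t=12: particles 2 and 3 swap velocities; positions: p0=-46 p1=-17 p2=52 p3=52; velocities now: v0=-4 v1=-2 v2=3 v3=4

Answer: 1,2 2,3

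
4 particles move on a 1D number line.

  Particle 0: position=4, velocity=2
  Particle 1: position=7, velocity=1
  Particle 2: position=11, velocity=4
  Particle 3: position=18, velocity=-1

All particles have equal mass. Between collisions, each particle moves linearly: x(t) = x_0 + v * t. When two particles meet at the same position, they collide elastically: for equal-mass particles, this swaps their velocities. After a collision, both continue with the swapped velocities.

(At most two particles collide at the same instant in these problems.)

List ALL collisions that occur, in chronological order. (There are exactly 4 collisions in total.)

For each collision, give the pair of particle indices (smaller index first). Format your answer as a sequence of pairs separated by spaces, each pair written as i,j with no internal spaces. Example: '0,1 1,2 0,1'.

Collision at t=7/5: particles 2 and 3 swap velocities; positions: p0=34/5 p1=42/5 p2=83/5 p3=83/5; velocities now: v0=2 v1=1 v2=-1 v3=4
Collision at t=3: particles 0 and 1 swap velocities; positions: p0=10 p1=10 p2=15 p3=23; velocities now: v0=1 v1=2 v2=-1 v3=4
Collision at t=14/3: particles 1 and 2 swap velocities; positions: p0=35/3 p1=40/3 p2=40/3 p3=89/3; velocities now: v0=1 v1=-1 v2=2 v3=4
Collision at t=11/2: particles 0 and 1 swap velocities; positions: p0=25/2 p1=25/2 p2=15 p3=33; velocities now: v0=-1 v1=1 v2=2 v3=4

Answer: 2,3 0,1 1,2 0,1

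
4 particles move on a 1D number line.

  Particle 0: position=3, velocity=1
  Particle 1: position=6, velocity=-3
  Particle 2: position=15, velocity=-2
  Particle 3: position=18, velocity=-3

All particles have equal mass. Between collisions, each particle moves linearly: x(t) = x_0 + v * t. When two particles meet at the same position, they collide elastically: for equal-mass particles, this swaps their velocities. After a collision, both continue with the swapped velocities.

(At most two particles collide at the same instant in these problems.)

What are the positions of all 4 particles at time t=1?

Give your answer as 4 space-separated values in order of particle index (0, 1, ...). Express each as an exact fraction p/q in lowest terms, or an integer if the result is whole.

Collision at t=3/4: particles 0 and 1 swap velocities; positions: p0=15/4 p1=15/4 p2=27/2 p3=63/4; velocities now: v0=-3 v1=1 v2=-2 v3=-3
Advance to t=1 (no further collisions before then); velocities: v0=-3 v1=1 v2=-2 v3=-3; positions = 3 4 13 15

Answer: 3 4 13 15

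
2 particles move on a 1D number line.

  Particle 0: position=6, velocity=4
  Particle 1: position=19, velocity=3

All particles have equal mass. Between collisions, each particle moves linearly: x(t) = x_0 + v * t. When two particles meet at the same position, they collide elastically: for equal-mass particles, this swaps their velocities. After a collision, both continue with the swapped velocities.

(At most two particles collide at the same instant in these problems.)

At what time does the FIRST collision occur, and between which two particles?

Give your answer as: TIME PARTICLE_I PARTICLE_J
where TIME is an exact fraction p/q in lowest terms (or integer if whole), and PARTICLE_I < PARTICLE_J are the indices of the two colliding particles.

Pair (0,1): pos 6,19 vel 4,3 -> gap=13, closing at 1/unit, collide at t=13
Earliest collision: t=13 between 0 and 1

Answer: 13 0 1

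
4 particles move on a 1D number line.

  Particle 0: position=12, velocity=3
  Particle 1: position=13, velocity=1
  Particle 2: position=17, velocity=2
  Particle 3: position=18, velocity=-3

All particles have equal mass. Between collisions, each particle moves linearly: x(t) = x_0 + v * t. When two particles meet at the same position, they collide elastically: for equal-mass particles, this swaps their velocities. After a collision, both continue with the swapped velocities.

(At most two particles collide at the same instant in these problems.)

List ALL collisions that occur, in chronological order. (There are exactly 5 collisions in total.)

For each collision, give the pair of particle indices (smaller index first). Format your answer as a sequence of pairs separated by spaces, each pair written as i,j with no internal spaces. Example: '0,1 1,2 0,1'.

Answer: 2,3 0,1 1,2 0,1 2,3

Derivation:
Collision at t=1/5: particles 2 and 3 swap velocities; positions: p0=63/5 p1=66/5 p2=87/5 p3=87/5; velocities now: v0=3 v1=1 v2=-3 v3=2
Collision at t=1/2: particles 0 and 1 swap velocities; positions: p0=27/2 p1=27/2 p2=33/2 p3=18; velocities now: v0=1 v1=3 v2=-3 v3=2
Collision at t=1: particles 1 and 2 swap velocities; positions: p0=14 p1=15 p2=15 p3=19; velocities now: v0=1 v1=-3 v2=3 v3=2
Collision at t=5/4: particles 0 and 1 swap velocities; positions: p0=57/4 p1=57/4 p2=63/4 p3=39/2; velocities now: v0=-3 v1=1 v2=3 v3=2
Collision at t=5: particles 2 and 3 swap velocities; positions: p0=3 p1=18 p2=27 p3=27; velocities now: v0=-3 v1=1 v2=2 v3=3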